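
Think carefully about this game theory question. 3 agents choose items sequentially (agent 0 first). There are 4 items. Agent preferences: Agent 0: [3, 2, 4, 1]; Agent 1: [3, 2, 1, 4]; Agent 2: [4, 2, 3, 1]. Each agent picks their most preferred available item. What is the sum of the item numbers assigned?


Step 1: Agent 0 picks item 3
Step 2: Agent 1 picks item 2
Step 3: Agent 2 picks item 4
Step 4: Sum = 3 + 2 + 4 = 9

9


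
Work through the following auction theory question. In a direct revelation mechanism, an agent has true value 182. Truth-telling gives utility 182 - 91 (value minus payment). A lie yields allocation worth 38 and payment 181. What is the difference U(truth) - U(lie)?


Step 1: U(truth) = value - payment = 182 - 91 = 91
Step 2: U(lie) = allocation - payment = 38 - 181 = -143
Step 3: IC gap = 91 - (-143) = 234

234


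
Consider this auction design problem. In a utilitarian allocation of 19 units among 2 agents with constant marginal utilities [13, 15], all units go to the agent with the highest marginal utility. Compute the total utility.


Step 1: The marginal utilities are [13, 15]
Step 2: The highest marginal utility is 15
Step 3: All 19 units go to that agent
Step 4: Total utility = 15 * 19 = 285

285


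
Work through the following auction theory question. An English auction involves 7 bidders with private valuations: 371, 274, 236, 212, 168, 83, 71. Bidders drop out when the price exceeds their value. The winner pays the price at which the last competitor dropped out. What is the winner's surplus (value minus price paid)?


Step 1: Identify the highest value: 371
Step 2: Identify the second-highest value: 274
Step 3: The final price = second-highest value = 274
Step 4: Surplus = 371 - 274 = 97

97


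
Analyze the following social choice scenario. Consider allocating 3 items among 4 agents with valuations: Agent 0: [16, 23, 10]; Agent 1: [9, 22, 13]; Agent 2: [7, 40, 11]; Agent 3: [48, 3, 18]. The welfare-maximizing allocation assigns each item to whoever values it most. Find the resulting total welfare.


Step 1: For each item, find the maximum value among all agents.
Step 2: Item 0 -> Agent 3 (value 48)
Step 3: Item 1 -> Agent 2 (value 40)
Step 4: Item 2 -> Agent 3 (value 18)
Step 5: Total welfare = 48 + 40 + 18 = 106

106


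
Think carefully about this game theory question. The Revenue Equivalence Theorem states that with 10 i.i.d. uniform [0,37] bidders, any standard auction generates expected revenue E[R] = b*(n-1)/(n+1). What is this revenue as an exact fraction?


Step 1: By Revenue Equivalence, expected revenue = b*(n-1)/(n+1)
Step 2: Substituting n = 10, b = 37
Step 3: Revenue = 37*(10-1)/(10+1) = 37*9/11
Step 4: Revenue = 333/11

333/11


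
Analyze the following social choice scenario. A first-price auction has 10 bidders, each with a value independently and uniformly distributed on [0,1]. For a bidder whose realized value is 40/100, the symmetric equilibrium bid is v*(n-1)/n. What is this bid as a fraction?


Step 1: The symmetric BNE bidding function is b(v) = v * (n-1) / n
Step 2: Substitute v = 2/5 and n = 10
Step 3: b = 2/5 * 9/10
Step 4: b = 9/25

9/25


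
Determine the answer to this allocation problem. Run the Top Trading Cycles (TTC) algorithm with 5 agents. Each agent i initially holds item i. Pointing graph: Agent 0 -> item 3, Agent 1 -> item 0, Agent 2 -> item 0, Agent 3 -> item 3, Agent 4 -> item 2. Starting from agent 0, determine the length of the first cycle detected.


Step 1: Trace the pointer graph from agent 0: 0 -> 3 -> 3
Step 2: A cycle is detected when we revisit agent 3
Step 3: The cycle is: 3 -> 3
Step 4: Cycle length = 1

1


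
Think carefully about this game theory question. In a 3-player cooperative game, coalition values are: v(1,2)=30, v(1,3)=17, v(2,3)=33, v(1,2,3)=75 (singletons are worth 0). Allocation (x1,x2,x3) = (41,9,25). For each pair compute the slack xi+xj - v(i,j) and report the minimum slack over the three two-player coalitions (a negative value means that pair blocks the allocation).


Step 1: Slack for coalition (1,2): x1+x2 - v12 = 50 - 30 = 20
Step 2: Slack for coalition (1,3): x1+x3 - v13 = 66 - 17 = 49
Step 3: Slack for coalition (2,3): x2+x3 - v23 = 34 - 33 = 1
Step 4: Minimum slack = min(20, 49, 1) = 1, attained by (2,3); no pair can gain by deviating, so the allocation is in the core

1


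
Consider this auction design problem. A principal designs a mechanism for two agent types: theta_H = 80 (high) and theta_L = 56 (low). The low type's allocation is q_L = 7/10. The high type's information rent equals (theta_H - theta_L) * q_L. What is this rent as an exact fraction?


Step 1: theta_H - theta_L = 80 - 56 = 24
Step 2: Information rent = (theta_H - theta_L) * q_L
Step 3: = 24 * 7/10
Step 4: = 84/5

84/5


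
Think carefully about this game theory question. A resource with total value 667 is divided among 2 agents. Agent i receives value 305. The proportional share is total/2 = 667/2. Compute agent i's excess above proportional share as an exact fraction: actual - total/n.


Step 1: Proportional share = 667/2
Step 2: Agent's actual allocation = 305
Step 3: Excess = 305 - 667/2 = -57/2

-57/2


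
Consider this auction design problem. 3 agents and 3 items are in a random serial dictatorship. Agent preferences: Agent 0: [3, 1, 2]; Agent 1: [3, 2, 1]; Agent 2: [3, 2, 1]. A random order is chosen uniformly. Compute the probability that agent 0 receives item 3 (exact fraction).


Step 1: Agent 0 wants item 3
Step 2: There are 6 possible orderings of agents
Step 3: In 2 orderings, agent 0 gets item 3
Step 4: Probability = 2/6 = 1/3

1/3


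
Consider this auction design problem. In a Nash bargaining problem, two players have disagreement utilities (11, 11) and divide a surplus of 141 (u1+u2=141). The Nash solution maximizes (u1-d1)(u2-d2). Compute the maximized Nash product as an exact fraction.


Step 1: The Nash solution splits surplus symmetrically above the disagreement point
Step 2: u1 = (total + d1 - d2)/2 = (141 + 11 - 11)/2 = 141/2
Step 3: u2 = (total - d1 + d2)/2 = (141 - 11 + 11)/2 = 141/2
Step 4: Nash product = (141/2 - 11) * (141/2 - 11)
Step 5: = 119/2 * 119/2 = 14161/4

14161/4


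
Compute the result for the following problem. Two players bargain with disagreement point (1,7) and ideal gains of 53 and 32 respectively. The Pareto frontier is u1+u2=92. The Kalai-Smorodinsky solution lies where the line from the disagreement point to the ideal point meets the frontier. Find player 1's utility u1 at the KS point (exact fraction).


Step 1: At the KS point, (u1-d1)/r1 = (u2-d2)/r2 = t and u1+u2 = 92
Step 2: u1 = d1 + r1*t and u2 = d2 + r2*t, so (d1 + r1*t) + (d2 + r2*t) = 92
Step 3: t = (92 - 1 - 7)/(53 + 32) = 84/85
Step 4: u1 = d1 + r1*t = 1 + 53 * 84/85 = 4537/85
Step 5: (Check: u2 = d2 + r2*t = 3283/85; u1+u2 = 4537/85 + 3283/85 = 92, on the frontier.)

4537/85


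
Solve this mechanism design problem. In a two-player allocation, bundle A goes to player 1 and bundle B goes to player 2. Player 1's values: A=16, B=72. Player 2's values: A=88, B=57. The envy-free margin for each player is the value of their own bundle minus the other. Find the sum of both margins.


Step 1: Player 1's margin = v1(A) - v1(B) = 16 - 72 = -56
Step 2: Player 2's margin = v2(B) - v2(A) = 57 - 88 = -31
Step 3: Total margin = -56 + -31 = -87

-87


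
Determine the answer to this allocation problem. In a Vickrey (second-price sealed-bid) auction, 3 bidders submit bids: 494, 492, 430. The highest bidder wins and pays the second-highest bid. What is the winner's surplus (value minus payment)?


Step 1: Sort bids in descending order: 494, 492, 430
Step 2: The winning bid is the highest: 494
Step 3: The payment equals the second-highest bid: 492
Step 4: Surplus = winner's bid - payment = 494 - 492 = 2

2


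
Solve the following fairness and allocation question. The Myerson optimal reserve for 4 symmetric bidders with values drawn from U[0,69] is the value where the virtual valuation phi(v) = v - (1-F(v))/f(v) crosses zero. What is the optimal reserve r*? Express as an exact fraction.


Step 1: For U[0,69], F(v) = v/69 and f(v) = 1/69
Step 2: phi(v) = v - (1 - v/69)/(1/69) = v - (69 - v) = 2v - 69
Step 3: Set phi(r*) = 0: 2r* - 69 = 0
Step 4: r* = 69/2 (the number of bidders n = 4 does not enter)

69/2


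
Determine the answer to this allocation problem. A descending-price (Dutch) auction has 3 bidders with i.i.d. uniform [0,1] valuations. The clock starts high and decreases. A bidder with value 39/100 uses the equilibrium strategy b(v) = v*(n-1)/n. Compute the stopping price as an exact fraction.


Step 1: Dutch auctions are strategically equivalent to first-price auctions
Step 2: The equilibrium bid is b(v) = v*(n-1)/n
Step 3: b = 39/100 * 2/3
Step 4: b = 13/50

13/50


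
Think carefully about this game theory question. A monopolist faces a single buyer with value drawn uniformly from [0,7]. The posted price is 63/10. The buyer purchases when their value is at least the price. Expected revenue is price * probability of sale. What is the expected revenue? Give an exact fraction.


Step 1: Posted price r = 63/10, value support [0,7]
Step 2: P(v >= r) = (7 - 63/10)/7 = 1/10
Step 3: Expected revenue = r * P(v >= r) = 63/10 * 1/10
Step 4: Revenue = 63/100

63/100


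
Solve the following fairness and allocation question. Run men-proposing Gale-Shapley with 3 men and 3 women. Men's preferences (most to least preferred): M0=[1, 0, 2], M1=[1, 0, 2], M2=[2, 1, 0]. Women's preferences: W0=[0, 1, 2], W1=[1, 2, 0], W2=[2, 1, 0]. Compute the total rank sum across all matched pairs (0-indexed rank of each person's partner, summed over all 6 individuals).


Step 1: Run Gale-Shapley (men propose, women hold best offer):
  M0 proposes to W1; she accepts
  M1 proposes to W1; she switches from M0
  M2 proposes to W2; she accepts
  M0 proposes to W0; she accepts
Step 2: Final matching: W0-M0, W1-M1, W2-M2
Step 3: 0-indexed ranks (man's rank of his match, then woman's): 1 + 0 + 0 + 0 + 0 + 0
Step 4: Total rank sum = 1

1


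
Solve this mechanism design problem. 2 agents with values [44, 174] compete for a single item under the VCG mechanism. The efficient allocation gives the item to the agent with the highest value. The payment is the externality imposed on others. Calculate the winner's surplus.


Step 1: The winner is the agent with the highest value: agent 1 with value 174
Step 2: Values of other agents: [44]
Step 3: VCG payment = max of others' values = 44
Step 4: Surplus = 174 - 44 = 130

130


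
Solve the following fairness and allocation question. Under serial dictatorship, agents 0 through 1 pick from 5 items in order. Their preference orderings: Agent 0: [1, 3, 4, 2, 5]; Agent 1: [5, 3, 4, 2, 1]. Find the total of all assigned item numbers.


Step 1: Agent 0 picks item 1
Step 2: Agent 1 picks item 5
Step 3: Sum = 1 + 5 = 6

6


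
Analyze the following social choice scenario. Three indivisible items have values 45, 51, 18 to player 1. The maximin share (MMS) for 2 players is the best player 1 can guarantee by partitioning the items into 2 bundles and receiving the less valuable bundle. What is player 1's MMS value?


Step 1: Item values = 45, 51, 18
Step 2: Enumerate all 2-bundle partitions and take the smaller bundle:
  Partition 1: {45} vs {51,18} -> bundles 45, 69; min = 45
  Partition 2: {51} vs {45,18} -> bundles 51, 63; min = 51
  Partition 3: {18} vs {45,51} -> bundles 18, 96; min = 18
Step 3: MMS = max(45, 51, 18) = 51

51


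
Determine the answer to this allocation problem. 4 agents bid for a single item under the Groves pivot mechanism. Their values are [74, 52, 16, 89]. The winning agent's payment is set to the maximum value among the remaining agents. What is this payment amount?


Step 1: The efficient winner is agent 3 with value 89
Step 2: Other agents' values: [74, 52, 16]
Step 3: Pivot payment = max(others) = 74
Step 4: The winner pays 74

74


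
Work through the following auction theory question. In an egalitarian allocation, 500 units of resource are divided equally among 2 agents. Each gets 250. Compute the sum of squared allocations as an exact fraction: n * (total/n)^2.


Step 1: Each agent's share = 500/2 = 250
Step 2: Square of each share = (250)^2 = 62500
Step 3: Sum of squares = 2 * 62500 = 125000

125000


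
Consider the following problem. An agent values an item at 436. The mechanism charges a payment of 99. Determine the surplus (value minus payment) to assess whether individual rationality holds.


Step 1: Surplus = value - payment = 436 - 99 = 337
Step 2: IR is satisfied (surplus >= 0)

337


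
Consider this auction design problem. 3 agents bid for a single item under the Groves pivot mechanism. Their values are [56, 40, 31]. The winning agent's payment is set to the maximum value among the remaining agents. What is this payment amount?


Step 1: The efficient winner is agent 0 with value 56
Step 2: Other agents' values: [40, 31]
Step 3: Pivot payment = max(others) = 40
Step 4: The winner pays 40

40


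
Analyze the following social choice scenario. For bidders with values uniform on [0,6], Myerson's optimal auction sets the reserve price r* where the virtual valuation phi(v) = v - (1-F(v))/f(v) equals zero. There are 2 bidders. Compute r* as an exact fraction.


Step 1: For U[0,6], F(v) = v/6 and f(v) = 1/6
Step 2: phi(v) = v - (1 - v/6)/(1/6) = v - (6 - v) = 2v - 6
Step 3: Set phi(r*) = 0: 2r* - 6 = 0
Step 4: r* = 6/2 = 3 (the number of bidders n = 2 does not enter)

3


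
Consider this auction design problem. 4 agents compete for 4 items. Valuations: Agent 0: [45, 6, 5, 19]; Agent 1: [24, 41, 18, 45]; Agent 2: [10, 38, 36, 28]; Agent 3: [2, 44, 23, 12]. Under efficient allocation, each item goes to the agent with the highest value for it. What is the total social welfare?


Step 1: For each item, find the maximum value among all agents.
Step 2: Item 0 -> Agent 0 (value 45)
Step 3: Item 1 -> Agent 3 (value 44)
Step 4: Item 2 -> Agent 2 (value 36)
Step 5: Item 3 -> Agent 1 (value 45)
Step 6: Total welfare = 45 + 44 + 36 + 45 = 170

170


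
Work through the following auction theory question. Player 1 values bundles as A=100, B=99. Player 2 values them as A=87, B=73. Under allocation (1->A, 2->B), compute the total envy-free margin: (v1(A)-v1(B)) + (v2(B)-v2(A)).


Step 1: Player 1's margin = v1(A) - v1(B) = 100 - 99 = 1
Step 2: Player 2's margin = v2(B) - v2(A) = 73 - 87 = -14
Step 3: Total margin = 1 + -14 = -13

-13


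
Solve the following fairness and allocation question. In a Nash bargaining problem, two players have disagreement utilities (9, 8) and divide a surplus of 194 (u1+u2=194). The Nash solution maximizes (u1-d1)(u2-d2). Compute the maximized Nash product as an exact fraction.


Step 1: The Nash solution splits surplus symmetrically above the disagreement point
Step 2: u1 = (total + d1 - d2)/2 = (194 + 9 - 8)/2 = 195/2
Step 3: u2 = (total - d1 + d2)/2 = (194 - 9 + 8)/2 = 193/2
Step 4: Nash product = (195/2 - 9) * (193/2 - 8)
Step 5: = 177/2 * 177/2 = 31329/4

31329/4


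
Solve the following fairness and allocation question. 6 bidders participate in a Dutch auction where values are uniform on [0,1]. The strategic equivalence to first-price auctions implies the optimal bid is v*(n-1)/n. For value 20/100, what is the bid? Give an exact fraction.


Step 1: Dutch auctions are strategically equivalent to first-price auctions
Step 2: The equilibrium bid is b(v) = v*(n-1)/n
Step 3: b = 1/5 * 5/6
Step 4: b = 1/6

1/6


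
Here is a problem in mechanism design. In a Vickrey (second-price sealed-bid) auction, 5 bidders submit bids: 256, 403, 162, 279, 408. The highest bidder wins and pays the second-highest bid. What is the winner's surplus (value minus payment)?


Step 1: Sort bids in descending order: 408, 403, 279, 256, 162
Step 2: The winning bid is the highest: 408
Step 3: The payment equals the second-highest bid: 403
Step 4: Surplus = winner's bid - payment = 408 - 403 = 5

5


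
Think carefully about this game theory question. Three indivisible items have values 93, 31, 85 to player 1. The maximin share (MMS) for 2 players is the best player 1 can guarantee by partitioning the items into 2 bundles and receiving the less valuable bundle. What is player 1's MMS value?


Step 1: Item values = 93, 31, 85
Step 2: Enumerate all 2-bundle partitions and take the smaller bundle:
  Partition 1: {93} vs {31,85} -> bundles 93, 116; min = 93
  Partition 2: {31} vs {93,85} -> bundles 31, 178; min = 31
  Partition 3: {85} vs {93,31} -> bundles 85, 124; min = 85
Step 3: MMS = max(93, 31, 85) = 93

93


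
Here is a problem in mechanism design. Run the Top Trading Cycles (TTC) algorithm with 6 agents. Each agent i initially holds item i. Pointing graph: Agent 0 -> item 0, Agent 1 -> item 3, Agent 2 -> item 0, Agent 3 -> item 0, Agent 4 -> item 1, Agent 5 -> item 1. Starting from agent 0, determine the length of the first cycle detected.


Step 1: Trace the pointer graph from agent 0: 0 -> 0
Step 2: A cycle is detected when we revisit agent 0
Step 3: The cycle is: 0 -> 0
Step 4: Cycle length = 1

1


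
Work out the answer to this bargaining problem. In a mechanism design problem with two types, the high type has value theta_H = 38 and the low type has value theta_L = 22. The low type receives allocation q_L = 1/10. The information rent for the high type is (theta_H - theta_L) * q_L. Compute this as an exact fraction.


Step 1: theta_H - theta_L = 38 - 22 = 16
Step 2: Information rent = (theta_H - theta_L) * q_L
Step 3: = 16 * 1/10
Step 4: = 8/5

8/5


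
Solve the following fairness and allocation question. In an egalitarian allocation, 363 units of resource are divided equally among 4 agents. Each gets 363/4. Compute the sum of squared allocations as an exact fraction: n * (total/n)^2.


Step 1: Each agent's share = 363/4
Step 2: Square of each share = (363/4)^2 = 131769/16
Step 3: Sum of squares = 4 * 131769/16 = 131769/4

131769/4


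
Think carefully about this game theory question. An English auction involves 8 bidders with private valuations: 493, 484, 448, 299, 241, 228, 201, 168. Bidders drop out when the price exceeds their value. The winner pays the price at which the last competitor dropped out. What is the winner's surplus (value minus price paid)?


Step 1: Identify the highest value: 493
Step 2: Identify the second-highest value: 484
Step 3: The final price = second-highest value = 484
Step 4: Surplus = 493 - 484 = 9

9


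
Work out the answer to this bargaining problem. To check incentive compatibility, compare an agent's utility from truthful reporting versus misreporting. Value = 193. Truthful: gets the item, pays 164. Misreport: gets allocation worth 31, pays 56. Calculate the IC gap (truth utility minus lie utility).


Step 1: U(truth) = value - payment = 193 - 164 = 29
Step 2: U(lie) = allocation - payment = 31 - 56 = -25
Step 3: IC gap = 29 - (-25) = 54

54


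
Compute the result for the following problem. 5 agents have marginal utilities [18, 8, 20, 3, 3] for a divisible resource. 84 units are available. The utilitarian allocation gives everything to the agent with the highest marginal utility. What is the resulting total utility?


Step 1: The marginal utilities are [18, 8, 20, 3, 3]
Step 2: The highest marginal utility is 20
Step 3: All 84 units go to that agent
Step 4: Total utility = 20 * 84 = 1680

1680


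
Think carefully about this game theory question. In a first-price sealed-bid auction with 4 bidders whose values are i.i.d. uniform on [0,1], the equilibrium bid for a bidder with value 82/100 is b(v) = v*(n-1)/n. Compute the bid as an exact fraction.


Step 1: The symmetric BNE bidding function is b(v) = v * (n-1) / n
Step 2: Substitute v = 41/50 and n = 4
Step 3: b = 41/50 * 3/4
Step 4: b = 123/200

123/200


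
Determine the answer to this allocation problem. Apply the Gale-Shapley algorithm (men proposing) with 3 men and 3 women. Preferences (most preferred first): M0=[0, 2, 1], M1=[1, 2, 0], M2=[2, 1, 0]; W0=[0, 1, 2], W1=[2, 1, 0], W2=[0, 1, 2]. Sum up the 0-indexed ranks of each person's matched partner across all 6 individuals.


Step 1: Run Gale-Shapley (men propose, women hold best offer):
  M0 proposes to W0; she accepts
  M1 proposes to W1; she accepts
  M2 proposes to W2; she accepts
Step 2: Final matching: W0-M0, W1-M1, W2-M2
Step 3: 0-indexed ranks (man's rank of his match, then woman's): 0 + 0 + 0 + 1 + 0 + 2
Step 4: Total rank sum = 3

3


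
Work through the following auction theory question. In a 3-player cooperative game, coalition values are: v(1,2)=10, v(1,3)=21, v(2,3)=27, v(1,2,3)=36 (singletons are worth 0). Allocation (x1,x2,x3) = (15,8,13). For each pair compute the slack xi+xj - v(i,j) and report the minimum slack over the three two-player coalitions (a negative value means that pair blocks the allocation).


Step 1: Slack for coalition (1,2): x1+x2 - v12 = 23 - 10 = 13
Step 2: Slack for coalition (1,3): x1+x3 - v13 = 28 - 21 = 7
Step 3: Slack for coalition (2,3): x2+x3 - v23 = 21 - 27 = -6
Step 4: Minimum slack = min(13, 7, -6) = -6, attained by (2,3); coalition (2,3) can block (slack < 0), so the allocation is not in the core

-6


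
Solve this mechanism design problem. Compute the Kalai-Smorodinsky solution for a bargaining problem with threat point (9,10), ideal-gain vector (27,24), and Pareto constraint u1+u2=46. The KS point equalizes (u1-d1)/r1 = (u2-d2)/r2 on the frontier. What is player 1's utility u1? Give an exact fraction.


Step 1: At the KS point, (u1-d1)/r1 = (u2-d2)/r2 = t and u1+u2 = 46
Step 2: u1 = d1 + r1*t and u2 = d2 + r2*t, so (d1 + r1*t) + (d2 + r2*t) = 46
Step 3: t = (46 - 9 - 10)/(27 + 24) = 27/51 = 9/17
Step 4: u1 = d1 + r1*t = 9 + 27 * 9/17 = 396/17
Step 5: (Check: u2 = d2 + r2*t = 386/17; u1+u2 = 396/17 + 386/17 = 46, on the frontier.)

396/17


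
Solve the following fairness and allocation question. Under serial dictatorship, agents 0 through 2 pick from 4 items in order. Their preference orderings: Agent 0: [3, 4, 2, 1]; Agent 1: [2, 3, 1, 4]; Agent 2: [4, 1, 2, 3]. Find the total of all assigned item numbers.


Step 1: Agent 0 picks item 3
Step 2: Agent 1 picks item 2
Step 3: Agent 2 picks item 4
Step 4: Sum = 3 + 2 + 4 = 9

9


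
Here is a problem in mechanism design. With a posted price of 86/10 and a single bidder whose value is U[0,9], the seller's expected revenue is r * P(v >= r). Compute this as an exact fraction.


Step 1: Posted price r = 43/5, value support [0,9]
Step 2: P(v >= r) = (9 - 43/5)/9 = 2/45
Step 3: Expected revenue = r * P(v >= r) = 43/5 * 2/45
Step 4: Revenue = 86/225

86/225


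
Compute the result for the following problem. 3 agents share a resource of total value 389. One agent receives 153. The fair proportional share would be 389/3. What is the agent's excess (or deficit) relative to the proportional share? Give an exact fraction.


Step 1: Proportional share = 389/3
Step 2: Agent's actual allocation = 153
Step 3: Excess = 153 - 389/3 = 70/3

70/3


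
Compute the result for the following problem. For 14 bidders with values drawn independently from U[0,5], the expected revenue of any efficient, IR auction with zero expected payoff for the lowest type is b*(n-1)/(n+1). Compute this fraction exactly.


Step 1: By Revenue Equivalence, expected revenue = b*(n-1)/(n+1)
Step 2: Substituting n = 14, b = 5
Step 3: Revenue = 5*(14-1)/(14+1) = 5*13/15
Step 4: Revenue = 65/15 = 13/3

13/3


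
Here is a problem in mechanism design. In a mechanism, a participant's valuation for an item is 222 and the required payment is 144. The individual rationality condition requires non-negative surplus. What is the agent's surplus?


Step 1: Surplus = value - payment = 222 - 144 = 78
Step 2: IR is satisfied (surplus >= 0)

78


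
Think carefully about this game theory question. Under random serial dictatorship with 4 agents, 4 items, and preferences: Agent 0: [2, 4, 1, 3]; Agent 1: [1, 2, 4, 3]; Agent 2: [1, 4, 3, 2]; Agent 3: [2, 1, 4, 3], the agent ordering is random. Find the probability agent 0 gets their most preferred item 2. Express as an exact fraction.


Step 1: Agent 0 wants item 2
Step 2: There are 24 possible orderings of agents
Step 3: In 11 orderings, agent 0 gets item 2
Step 4: Probability = 11/24

11/24


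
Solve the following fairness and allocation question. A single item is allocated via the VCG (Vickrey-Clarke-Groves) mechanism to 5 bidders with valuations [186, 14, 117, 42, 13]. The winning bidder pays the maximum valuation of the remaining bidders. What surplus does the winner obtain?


Step 1: The winner is the agent with the highest value: agent 0 with value 186
Step 2: Values of other agents: [14, 117, 42, 13]
Step 3: VCG payment = max of others' values = 117
Step 4: Surplus = 186 - 117 = 69

69


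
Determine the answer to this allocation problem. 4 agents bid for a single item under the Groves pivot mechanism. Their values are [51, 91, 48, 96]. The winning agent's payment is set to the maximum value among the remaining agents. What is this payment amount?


Step 1: The efficient winner is agent 3 with value 96
Step 2: Other agents' values: [51, 91, 48]
Step 3: Pivot payment = max(others) = 91
Step 4: The winner pays 91

91


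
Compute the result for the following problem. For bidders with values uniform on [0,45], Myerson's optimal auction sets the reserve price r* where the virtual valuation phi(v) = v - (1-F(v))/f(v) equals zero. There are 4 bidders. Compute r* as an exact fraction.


Step 1: For U[0,45], F(v) = v/45 and f(v) = 1/45
Step 2: phi(v) = v - (1 - v/45)/(1/45) = v - (45 - v) = 2v - 45
Step 3: Set phi(r*) = 0: 2r* - 45 = 0
Step 4: r* = 45/2 (the number of bidders n = 4 does not enter)

45/2


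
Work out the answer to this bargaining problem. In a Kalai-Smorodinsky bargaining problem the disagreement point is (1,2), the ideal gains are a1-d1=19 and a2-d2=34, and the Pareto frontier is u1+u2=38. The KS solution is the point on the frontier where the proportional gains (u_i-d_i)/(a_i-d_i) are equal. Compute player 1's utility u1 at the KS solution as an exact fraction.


Step 1: At the KS point, (u1-d1)/r1 = (u2-d2)/r2 = t and u1+u2 = 38
Step 2: u1 = d1 + r1*t and u2 = d2 + r2*t, so (d1 + r1*t) + (d2 + r2*t) = 38
Step 3: t = (38 - 1 - 2)/(19 + 34) = 35/53
Step 4: u1 = d1 + r1*t = 1 + 19 * 35/53 = 718/53
Step 5: (Check: u2 = d2 + r2*t = 1296/53; u1+u2 = 718/53 + 1296/53 = 38, on the frontier.)

718/53


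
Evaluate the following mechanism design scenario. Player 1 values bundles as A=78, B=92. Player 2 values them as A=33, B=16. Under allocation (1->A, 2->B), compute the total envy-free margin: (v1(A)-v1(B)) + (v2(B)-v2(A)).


Step 1: Player 1's margin = v1(A) - v1(B) = 78 - 92 = -14
Step 2: Player 2's margin = v2(B) - v2(A) = 16 - 33 = -17
Step 3: Total margin = -14 + -17 = -31

-31


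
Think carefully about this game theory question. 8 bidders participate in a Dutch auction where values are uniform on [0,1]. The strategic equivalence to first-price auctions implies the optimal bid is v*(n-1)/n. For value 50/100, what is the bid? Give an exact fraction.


Step 1: Dutch auctions are strategically equivalent to first-price auctions
Step 2: The equilibrium bid is b(v) = v*(n-1)/n
Step 3: b = 1/2 * 7/8
Step 4: b = 7/16

7/16


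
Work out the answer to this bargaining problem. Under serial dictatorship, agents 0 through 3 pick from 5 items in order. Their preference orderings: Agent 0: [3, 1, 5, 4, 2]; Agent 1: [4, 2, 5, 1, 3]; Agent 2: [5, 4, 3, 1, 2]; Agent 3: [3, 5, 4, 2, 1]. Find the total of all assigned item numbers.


Step 1: Agent 0 picks item 3
Step 2: Agent 1 picks item 4
Step 3: Agent 2 picks item 5
Step 4: Agent 3 picks item 2
Step 5: Sum = 3 + 4 + 5 + 2 = 14

14


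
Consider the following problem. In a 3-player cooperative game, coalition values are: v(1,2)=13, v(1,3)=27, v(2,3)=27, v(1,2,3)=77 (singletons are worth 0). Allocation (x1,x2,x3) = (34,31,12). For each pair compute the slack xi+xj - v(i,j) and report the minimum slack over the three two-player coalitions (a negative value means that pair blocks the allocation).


Step 1: Slack for coalition (1,2): x1+x2 - v12 = 65 - 13 = 52
Step 2: Slack for coalition (1,3): x1+x3 - v13 = 46 - 27 = 19
Step 3: Slack for coalition (2,3): x2+x3 - v23 = 43 - 27 = 16
Step 4: Minimum slack = min(52, 19, 16) = 16, attained by (2,3); no pair can gain by deviating, so the allocation is in the core

16


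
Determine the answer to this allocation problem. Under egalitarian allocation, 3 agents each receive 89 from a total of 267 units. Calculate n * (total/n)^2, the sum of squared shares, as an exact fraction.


Step 1: Each agent's share = 267/3 = 89
Step 2: Square of each share = (89)^2 = 7921
Step 3: Sum of squares = 3 * 7921 = 23763

23763


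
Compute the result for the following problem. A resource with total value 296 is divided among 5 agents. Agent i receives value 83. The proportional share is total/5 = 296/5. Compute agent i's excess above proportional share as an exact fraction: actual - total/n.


Step 1: Proportional share = 296/5
Step 2: Agent's actual allocation = 83
Step 3: Excess = 83 - 296/5 = 119/5

119/5


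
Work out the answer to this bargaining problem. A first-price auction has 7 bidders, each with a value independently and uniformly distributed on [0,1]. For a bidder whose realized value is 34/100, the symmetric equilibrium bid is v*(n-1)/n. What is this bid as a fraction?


Step 1: The symmetric BNE bidding function is b(v) = v * (n-1) / n
Step 2: Substitute v = 17/50 and n = 7
Step 3: b = 17/50 * 6/7
Step 4: b = 51/175

51/175


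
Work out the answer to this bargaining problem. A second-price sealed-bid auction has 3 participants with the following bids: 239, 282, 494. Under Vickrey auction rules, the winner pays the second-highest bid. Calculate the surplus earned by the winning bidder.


Step 1: Sort bids in descending order: 494, 282, 239
Step 2: The winning bid is the highest: 494
Step 3: The payment equals the second-highest bid: 282
Step 4: Surplus = winner's bid - payment = 494 - 282 = 212

212


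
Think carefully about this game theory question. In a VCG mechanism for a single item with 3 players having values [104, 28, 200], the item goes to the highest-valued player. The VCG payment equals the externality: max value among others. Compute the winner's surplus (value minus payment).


Step 1: The winner is the agent with the highest value: agent 2 with value 200
Step 2: Values of other agents: [104, 28]
Step 3: VCG payment = max of others' values = 104
Step 4: Surplus = 200 - 104 = 96

96


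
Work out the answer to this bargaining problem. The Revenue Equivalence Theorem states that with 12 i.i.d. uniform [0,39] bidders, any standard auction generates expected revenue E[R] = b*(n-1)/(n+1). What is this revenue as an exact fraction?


Step 1: By Revenue Equivalence, expected revenue = b*(n-1)/(n+1)
Step 2: Substituting n = 12, b = 39
Step 3: Revenue = 39*(12-1)/(12+1) = 39*11/13
Step 4: Revenue = 429/13 = 33

33


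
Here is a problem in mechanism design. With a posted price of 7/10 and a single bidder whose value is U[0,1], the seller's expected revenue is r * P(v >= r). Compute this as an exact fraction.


Step 1: Posted price r = 7/10, value support [0,1]
Step 2: P(v >= r) = (1 - 7/10)/1 = 3/10
Step 3: Expected revenue = r * P(v >= r) = 7/10 * 3/10
Step 4: Revenue = 21/100

21/100


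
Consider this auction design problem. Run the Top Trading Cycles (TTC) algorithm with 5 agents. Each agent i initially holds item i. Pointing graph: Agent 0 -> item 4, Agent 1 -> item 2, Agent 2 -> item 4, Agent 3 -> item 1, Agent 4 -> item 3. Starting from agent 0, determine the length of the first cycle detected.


Step 1: Trace the pointer graph from agent 0: 0 -> 4 -> 3 -> 1 -> 2 -> 4
Step 2: A cycle is detected when we revisit agent 4
Step 3: The cycle is: 4 -> 3 -> 1 -> 2 -> 4
Step 4: Cycle length = 4

4


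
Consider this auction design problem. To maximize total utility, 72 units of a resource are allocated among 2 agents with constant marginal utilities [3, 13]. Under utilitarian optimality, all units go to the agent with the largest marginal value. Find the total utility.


Step 1: The marginal utilities are [3, 13]
Step 2: The highest marginal utility is 13
Step 3: All 72 units go to that agent
Step 4: Total utility = 13 * 72 = 936

936


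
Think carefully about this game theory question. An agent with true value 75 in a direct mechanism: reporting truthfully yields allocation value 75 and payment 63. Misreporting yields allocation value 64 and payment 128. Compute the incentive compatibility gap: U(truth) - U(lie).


Step 1: U(truth) = value - payment = 75 - 63 = 12
Step 2: U(lie) = allocation - payment = 64 - 128 = -64
Step 3: IC gap = 12 - (-64) = 76

76


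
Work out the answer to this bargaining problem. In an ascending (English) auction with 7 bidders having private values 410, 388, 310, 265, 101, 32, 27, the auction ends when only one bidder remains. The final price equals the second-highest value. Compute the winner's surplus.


Step 1: Identify the highest value: 410
Step 2: Identify the second-highest value: 388
Step 3: The final price = second-highest value = 388
Step 4: Surplus = 410 - 388 = 22

22


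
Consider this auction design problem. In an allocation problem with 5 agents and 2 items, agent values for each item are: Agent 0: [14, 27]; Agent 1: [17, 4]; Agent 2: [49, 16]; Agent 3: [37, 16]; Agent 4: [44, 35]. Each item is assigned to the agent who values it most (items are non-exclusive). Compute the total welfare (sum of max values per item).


Step 1: For each item, find the maximum value among all agents.
Step 2: Item 0 -> Agent 2 (value 49)
Step 3: Item 1 -> Agent 4 (value 35)
Step 4: Total welfare = 49 + 35 = 84

84


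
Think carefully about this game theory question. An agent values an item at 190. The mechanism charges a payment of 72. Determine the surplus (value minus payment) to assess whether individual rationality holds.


Step 1: Surplus = value - payment = 190 - 72 = 118
Step 2: IR is satisfied (surplus >= 0)

118


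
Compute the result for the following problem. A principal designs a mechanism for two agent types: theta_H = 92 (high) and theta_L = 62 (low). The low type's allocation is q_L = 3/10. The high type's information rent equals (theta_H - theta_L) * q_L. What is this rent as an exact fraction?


Step 1: theta_H - theta_L = 92 - 62 = 30
Step 2: Information rent = (theta_H - theta_L) * q_L
Step 3: = 30 * 3/10
Step 4: = 9

9


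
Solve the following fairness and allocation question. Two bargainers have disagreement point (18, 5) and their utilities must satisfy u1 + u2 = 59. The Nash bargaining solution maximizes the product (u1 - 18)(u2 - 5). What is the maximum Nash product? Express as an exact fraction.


Step 1: The Nash solution splits surplus symmetrically above the disagreement point
Step 2: u1 = (total + d1 - d2)/2 = (59 + 18 - 5)/2 = 36
Step 3: u2 = (total - d1 + d2)/2 = (59 - 18 + 5)/2 = 23
Step 4: Nash product = (36 - 18) * (23 - 5)
Step 5: = 18 * 18 = 324

324


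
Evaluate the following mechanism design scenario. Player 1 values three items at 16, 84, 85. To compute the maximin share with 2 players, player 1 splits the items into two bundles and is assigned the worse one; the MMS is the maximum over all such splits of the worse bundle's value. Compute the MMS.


Step 1: Item values = 16, 84, 85
Step 2: Enumerate all 2-bundle partitions and take the smaller bundle:
  Partition 1: {16} vs {84,85} -> bundles 16, 169; min = 16
  Partition 2: {84} vs {16,85} -> bundles 84, 101; min = 84
  Partition 3: {85} vs {16,84} -> bundles 85, 100; min = 85
Step 3: MMS = max(16, 84, 85) = 85

85


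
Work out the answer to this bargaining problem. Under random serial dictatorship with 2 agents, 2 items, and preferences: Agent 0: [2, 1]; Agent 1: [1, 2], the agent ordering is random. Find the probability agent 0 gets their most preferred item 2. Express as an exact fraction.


Step 1: Agent 0 wants item 2
Step 2: There are 2 possible orderings of agents
Step 3: In 2 orderings, agent 0 gets item 2
Step 4: Probability = 2/2 = 1

1


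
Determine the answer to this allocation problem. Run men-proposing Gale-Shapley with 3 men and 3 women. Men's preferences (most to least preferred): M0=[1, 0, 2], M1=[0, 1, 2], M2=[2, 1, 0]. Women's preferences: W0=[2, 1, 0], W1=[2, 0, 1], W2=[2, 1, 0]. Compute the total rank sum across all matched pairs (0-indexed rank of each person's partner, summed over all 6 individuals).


Step 1: Run Gale-Shapley (men propose, women hold best offer):
  M0 proposes to W1; she accepts
  M1 proposes to W0; she accepts
  M2 proposes to W2; she accepts
Step 2: Final matching: W0-M1, W1-M0, W2-M2
Step 3: 0-indexed ranks (man's rank of his match, then woman's): 0 + 1 + 0 + 1 + 0 + 0
Step 4: Total rank sum = 2

2


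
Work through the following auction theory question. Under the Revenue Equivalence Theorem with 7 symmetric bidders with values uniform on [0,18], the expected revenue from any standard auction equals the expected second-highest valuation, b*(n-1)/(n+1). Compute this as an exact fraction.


Step 1: By Revenue Equivalence, expected revenue = b*(n-1)/(n+1)
Step 2: Substituting n = 7, b = 18
Step 3: Revenue = 18*(7-1)/(7+1) = 18*6/8
Step 4: Revenue = 108/8 = 27/2

27/2


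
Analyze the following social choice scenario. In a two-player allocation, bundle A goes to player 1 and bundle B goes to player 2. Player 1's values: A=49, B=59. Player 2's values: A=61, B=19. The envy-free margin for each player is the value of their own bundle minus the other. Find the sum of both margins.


Step 1: Player 1's margin = v1(A) - v1(B) = 49 - 59 = -10
Step 2: Player 2's margin = v2(B) - v2(A) = 19 - 61 = -42
Step 3: Total margin = -10 + -42 = -52

-52


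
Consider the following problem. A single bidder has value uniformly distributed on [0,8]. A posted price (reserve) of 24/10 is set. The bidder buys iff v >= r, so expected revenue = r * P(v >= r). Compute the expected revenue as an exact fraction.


Step 1: Posted price r = 12/5, value support [0,8]
Step 2: P(v >= r) = (8 - 12/5)/8 = 7/10
Step 3: Expected revenue = r * P(v >= r) = 12/5 * 7/10
Step 4: Revenue = 42/25

42/25


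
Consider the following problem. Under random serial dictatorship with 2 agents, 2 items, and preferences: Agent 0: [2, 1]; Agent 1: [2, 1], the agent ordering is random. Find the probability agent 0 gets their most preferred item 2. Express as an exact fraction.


Step 1: Agent 0 wants item 2
Step 2: There are 2 possible orderings of agents
Step 3: In 1 orderings, agent 0 gets item 2
Step 4: Probability = 1/2

1/2


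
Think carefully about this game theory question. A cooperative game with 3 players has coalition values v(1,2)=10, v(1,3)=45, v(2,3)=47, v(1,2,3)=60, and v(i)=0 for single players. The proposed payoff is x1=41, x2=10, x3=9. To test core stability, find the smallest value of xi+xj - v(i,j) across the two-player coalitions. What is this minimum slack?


Step 1: Slack for coalition (1,2): x1+x2 - v12 = 51 - 10 = 41
Step 2: Slack for coalition (1,3): x1+x3 - v13 = 50 - 45 = 5
Step 3: Slack for coalition (2,3): x2+x3 - v23 = 19 - 47 = -28
Step 4: Minimum slack = min(41, 5, -28) = -28, attained by (2,3); coalition (2,3) can block (slack < 0), so the allocation is not in the core

-28


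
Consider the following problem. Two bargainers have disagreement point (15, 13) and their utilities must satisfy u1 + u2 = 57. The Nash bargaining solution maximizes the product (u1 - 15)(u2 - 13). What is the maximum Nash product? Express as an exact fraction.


Step 1: The Nash solution splits surplus symmetrically above the disagreement point
Step 2: u1 = (total + d1 - d2)/2 = (57 + 15 - 13)/2 = 59/2
Step 3: u2 = (total - d1 + d2)/2 = (57 - 15 + 13)/2 = 55/2
Step 4: Nash product = (59/2 - 15) * (55/2 - 13)
Step 5: = 29/2 * 29/2 = 841/4

841/4
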